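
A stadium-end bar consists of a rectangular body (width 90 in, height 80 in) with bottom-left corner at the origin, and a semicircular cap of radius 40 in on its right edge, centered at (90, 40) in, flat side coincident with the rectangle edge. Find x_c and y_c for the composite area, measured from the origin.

Part | A | x̄ᵢ | ȳᵢ | A·x̄ᵢ | A·ȳᵢ
rectangular body | 7200.00 | 45.00 | 40.00 | 324000.00 | 288000.00
semicircular end | 2513.27 | 106.98 | 40.00 | 268861.34 | 100530.96
Σ | 9713.27 |  |  | 592861.34 | 388530.96
x_c = 592861.34 / 9713.27 = 61.04 in
y_c = 388530.96 / 9713.27 = 40.00 in

x_c = 61.04 in, y_c = 40.00 in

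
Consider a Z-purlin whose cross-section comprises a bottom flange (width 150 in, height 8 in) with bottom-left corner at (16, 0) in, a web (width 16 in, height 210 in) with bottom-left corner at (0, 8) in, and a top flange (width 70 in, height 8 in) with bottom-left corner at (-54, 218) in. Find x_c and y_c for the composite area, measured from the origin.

bottom flange: A = 150 × 8 = 1200.00, centroid at (91.00, 4.00).
web: A = 16 × 210 = 3360.00, centroid at (8.00, 113.00).
top flange: A = 70 × 8 = 560.00, centroid at (-19.00, 222.00).
ΣA = 5120.00 in²
ΣAx_c = (1200.00)(91.00) + (3360.00)(8.00) + (560.00)(-19.00) = 125440.00 in³
ΣAy_c = (1200.00)(4.00) + (3360.00)(113.00) + (560.00)(222.00) = 508800.00 in³
x_c = 125440.00 / 5120.00 = 24.50 in
y_c = 508800.00 / 5120.00 = 99.38 in

x_c = 24.50 in, y_c = 99.38 in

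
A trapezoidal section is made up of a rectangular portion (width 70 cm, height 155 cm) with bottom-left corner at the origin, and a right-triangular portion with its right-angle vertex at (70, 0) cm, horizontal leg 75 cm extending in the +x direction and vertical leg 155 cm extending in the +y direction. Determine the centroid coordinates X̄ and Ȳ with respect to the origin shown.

X̄ = 55.93 cm, Ȳ = 68.49 cm

rectangular portion: A = 70 × 155 = 10850.00, centroid at (35.00, 77.50).
triangular portion: A = ½·75·155 = 5812.50, centroid at (95.00, 51.67).
ΣA = 16662.50 cm²
ΣAX̄ = (10850.00)(35.00) + (5812.50)(95.00) = 931937.50 cm³
ΣAȲ = (10850.00)(77.50) + (5812.50)(51.67) = 1141187.50 cm³
X̄ = 931937.50 / 16662.50 = 55.93 cm
Ȳ = 1141187.50 / 16662.50 = 68.49 cm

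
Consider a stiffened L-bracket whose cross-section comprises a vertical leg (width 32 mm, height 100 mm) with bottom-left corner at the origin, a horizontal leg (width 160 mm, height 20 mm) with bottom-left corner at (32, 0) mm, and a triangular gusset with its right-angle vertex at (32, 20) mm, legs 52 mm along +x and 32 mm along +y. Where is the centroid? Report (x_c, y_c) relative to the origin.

vertical leg: A = 32 × 100 = 3200.00, centroid at (16.00, 50.00).
horizontal leg: A = 160 × 20 = 3200.00, centroid at (112.00, 10.00).
gusset: A = ½·52·32 = 832.00, centroid at (49.33, 30.67).
ΣA = 7232.00 mm², ΣAx_c = 450645.33 mm³, ΣAy_c = 217514.67 mm³.
x_c = 450645.33/7232.00 = 62.31 mm; y_c = 217514.67/7232.00 = 30.08 mm.

x_c = 62.31 mm, y_c = 30.08 mm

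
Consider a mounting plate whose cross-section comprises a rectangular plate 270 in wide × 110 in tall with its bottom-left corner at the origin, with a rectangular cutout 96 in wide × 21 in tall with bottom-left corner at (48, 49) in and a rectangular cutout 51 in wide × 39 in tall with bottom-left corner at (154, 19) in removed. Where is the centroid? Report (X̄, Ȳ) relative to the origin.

X̄ = 134.62 in, Ȳ = 55.92 in

Part | A | x̄ᵢ | ȳᵢ | A·x̄ᵢ | A·ȳᵢ
plate | 29700.00 | 135.00 | 55.00 | 4009500.00 | 1633500.00
hole 1 | -2016.00 | 96.00 | 59.50 | -193536.00 | -119952.00
hole 2 | -1989.00 | 179.50 | 38.50 | -357025.50 | -76576.50
Σ | 25695.00 |  |  | 3458938.50 | 1436971.50
X̄ = 3458938.50 / 25695.00 = 134.62 in
Ȳ = 1436971.50 / 25695.00 = 55.92 in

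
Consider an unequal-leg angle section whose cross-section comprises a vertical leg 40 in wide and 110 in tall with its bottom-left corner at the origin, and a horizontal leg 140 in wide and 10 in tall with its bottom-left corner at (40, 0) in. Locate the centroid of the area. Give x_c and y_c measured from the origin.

x_c = 41.72 in, y_c = 42.93 in

Part | A | x̄ᵢ | ȳᵢ | A·x̄ᵢ | A·ȳᵢ
vertical leg | 4400.00 | 20.00 | 55.00 | 88000.00 | 242000.00
horizontal leg | 1400.00 | 110.00 | 5.00 | 154000.00 | 7000.00
Σ | 5800.00 |  |  | 242000.00 | 249000.00
x_c = 242000.00 / 5800.00 = 41.72 in
y_c = 249000.00 / 5800.00 = 42.93 in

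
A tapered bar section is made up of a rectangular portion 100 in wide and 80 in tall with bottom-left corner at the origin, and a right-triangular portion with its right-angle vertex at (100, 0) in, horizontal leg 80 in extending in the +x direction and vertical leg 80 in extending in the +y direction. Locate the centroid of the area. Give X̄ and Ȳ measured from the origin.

X̄ = 71.90 in, Ȳ = 36.19 in

rectangular portion: A = 100 × 80 = 8000.00, centroid at (50.00, 40.00).
triangular portion: A = ½·80·80 = 3200.00, centroid at (126.67, 26.67).
ΣA = 11200.00 in²
ΣAX̄ = (8000.00)(50.00) + (3200.00)(126.67) = 805333.33 in³
ΣAȲ = (8000.00)(40.00) + (3200.00)(26.67) = 405333.33 in³
X̄ = 805333.33 / 11200.00 = 71.90 in
Ȳ = 405333.33 / 11200.00 = 36.19 in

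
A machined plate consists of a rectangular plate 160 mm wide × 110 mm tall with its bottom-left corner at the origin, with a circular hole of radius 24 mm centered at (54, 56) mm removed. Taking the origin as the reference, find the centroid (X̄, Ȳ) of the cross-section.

X̄ = 82.98 mm, Ȳ = 54.89 mm

Part | A | x̄ᵢ | ȳᵢ | A·x̄ᵢ | A·ȳᵢ
plate | 17600.00 | 80.00 | 55.00 | 1408000.00 | 968000.00
hole | -1809.56 | 54.00 | 56.00 | -97716.10 | -101335.21
Σ | 15790.44 |  |  | 1310283.90 | 866664.79
X̄ = 1310283.90 / 15790.44 = 82.98 mm
Ȳ = 866664.79 / 15790.44 = 54.89 mm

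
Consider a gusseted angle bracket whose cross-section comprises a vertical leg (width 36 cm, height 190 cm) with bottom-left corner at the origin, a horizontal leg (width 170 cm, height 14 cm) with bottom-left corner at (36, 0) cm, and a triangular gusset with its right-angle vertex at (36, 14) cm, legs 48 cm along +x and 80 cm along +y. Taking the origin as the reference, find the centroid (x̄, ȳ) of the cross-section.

vertical leg: A = 36 × 190 = 6840.00, centroid at (18.00, 95.00).
horizontal leg: A = 170 × 14 = 2380.00, centroid at (121.00, 7.00).
gusset: A = ½·48·80 = 1920.00, centroid at (52.00, 40.67).
ΣA = 11140.00 cm²
ΣAx̄ = (6840.00)(18.00) + (2380.00)(121.00) + (1920.00)(52.00) = 510940.00 cm³
ΣAȳ = (6840.00)(95.00) + (2380.00)(7.00) + (1920.00)(40.67) = 744540.00 cm³
x̄ = 510940.00 / 11140.00 = 45.87 cm
ȳ = 744540.00 / 11140.00 = 66.83 cm

x̄ = 45.87 cm, ȳ = 66.83 cm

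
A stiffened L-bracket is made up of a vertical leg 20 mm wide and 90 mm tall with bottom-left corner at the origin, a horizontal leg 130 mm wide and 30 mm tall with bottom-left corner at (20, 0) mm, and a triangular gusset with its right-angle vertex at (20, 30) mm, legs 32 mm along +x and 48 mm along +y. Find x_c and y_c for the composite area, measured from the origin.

x_c = 57.68 mm, y_c = 27.03 mm

Part | A | x̄ᵢ | ȳᵢ | A·x̄ᵢ | A·ȳᵢ
vertical leg | 1800.00 | 10.00 | 45.00 | 18000.00 | 81000.00
horizontal leg | 3900.00 | 85.00 | 15.00 | 331500.00 | 58500.00
gusset | 768.00 | 30.67 | 46.00 | 23552.00 | 35328.00
Σ | 6468.00 |  |  | 373052.00 | 174828.00
x_c = 373052.00 / 6468.00 = 57.68 mm
y_c = 174828.00 / 6468.00 = 27.03 mm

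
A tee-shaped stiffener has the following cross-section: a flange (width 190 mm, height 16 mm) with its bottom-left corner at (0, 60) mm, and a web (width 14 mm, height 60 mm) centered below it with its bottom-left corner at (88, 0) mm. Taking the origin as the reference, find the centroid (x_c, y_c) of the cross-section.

web: A = 14 × 60 = 840.00, centroid at (95.00, 30.00).
flange: A = 190 × 16 = 3040.00, centroid at (95.00, 68.00).
ΣA = 3880.00 mm²
ΣAx_c = (840.00)(95.00) + (3040.00)(95.00) = 368600.00 mm³
ΣAy_c = (840.00)(30.00) + (3040.00)(68.00) = 231920.00 mm³
x_c = 368600.00 / 3880.00 = 95.00 mm
y_c = 231920.00 / 3880.00 = 59.77 mm

x_c = 95.00 mm, y_c = 59.77 mm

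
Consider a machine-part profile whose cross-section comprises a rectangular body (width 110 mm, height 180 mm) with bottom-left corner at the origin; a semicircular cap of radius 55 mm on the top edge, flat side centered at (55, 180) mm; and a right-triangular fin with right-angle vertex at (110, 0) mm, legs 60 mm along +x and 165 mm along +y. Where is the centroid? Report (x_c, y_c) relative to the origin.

x_c = 67.58 mm, y_c = 102.38 mm

Part | A | x̄ᵢ | ȳᵢ | A·x̄ᵢ | A·ȳᵢ
rectangular body | 19800.00 | 55.00 | 90.00 | 1089000.00 | 1782000.00
semicircular top | 4751.66 | 55.00 | 203.34 | 261341.24 | 966215.27
triangular fin | 4950.00 | 130.00 | 55.00 | 643500.00 | 272250.00
Σ | 29501.66 |  |  | 1993841.24 | 3020465.27
x_c = 1993841.24 / 29501.66 = 67.58 mm
y_c = 3020465.27 / 29501.66 = 102.38 mm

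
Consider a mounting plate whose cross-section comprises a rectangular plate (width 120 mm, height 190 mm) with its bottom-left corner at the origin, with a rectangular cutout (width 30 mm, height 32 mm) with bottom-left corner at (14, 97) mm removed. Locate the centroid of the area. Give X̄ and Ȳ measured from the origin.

Part | A | x̄ᵢ | ȳᵢ | A·x̄ᵢ | A·ȳᵢ
plate | 22800.00 | 60.00 | 95.00 | 1368000.00 | 2166000.00
hole | -960.00 | 29.00 | 113.00 | -27840.00 | -108480.00
Σ | 21840.00 |  |  | 1340160.00 | 2057520.00
X̄ = 1340160.00 / 21840.00 = 61.36 mm
Ȳ = 2057520.00 / 21840.00 = 94.21 mm

X̄ = 61.36 mm, Ȳ = 94.21 mm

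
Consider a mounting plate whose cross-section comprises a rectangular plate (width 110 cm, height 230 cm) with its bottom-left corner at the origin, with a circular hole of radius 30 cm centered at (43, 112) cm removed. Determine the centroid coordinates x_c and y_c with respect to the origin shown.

Part | A | x̄ᵢ | ȳᵢ | A·x̄ᵢ | A·ȳᵢ
plate | 25300.00 | 55.00 | 115.00 | 1391500.00 | 2909500.00
hole | -2827.43 | 43.00 | 112.00 | -121579.64 | -316672.54
Σ | 22472.57 |  |  | 1269920.36 | 2592827.46
x_c = 1269920.36 / 22472.57 = 56.51 cm
y_c = 2592827.46 / 22472.57 = 115.38 cm

x_c = 56.51 cm, y_c = 115.38 cm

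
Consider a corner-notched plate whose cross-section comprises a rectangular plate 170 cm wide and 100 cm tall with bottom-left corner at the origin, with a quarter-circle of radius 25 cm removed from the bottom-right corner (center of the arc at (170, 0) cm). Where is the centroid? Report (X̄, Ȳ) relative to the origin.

plate: A = 170 × 100 = 17000.00, centroid at (85.00, 50.00).
removed quarter-circle: A = −¼π·25² = -490.87, centroid at (159.39, 10.61).
ΣA = 16509.13 cm², ΣAX̄ = 1366759.78 cm³, ΣAȲ = 844791.67 cm³.
X̄ = 1366759.78/16509.13 = 82.79 cm; Ȳ = 844791.67/16509.13 = 51.17 cm.

X̄ = 82.79 cm, Ȳ = 51.17 cm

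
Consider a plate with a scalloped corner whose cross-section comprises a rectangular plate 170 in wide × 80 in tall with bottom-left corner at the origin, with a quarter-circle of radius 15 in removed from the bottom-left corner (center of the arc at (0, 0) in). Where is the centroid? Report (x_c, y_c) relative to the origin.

x_c = 86.04 in, y_c = 40.44 in

plate: A = 170 × 80 = 13600.00, centroid at (85.00, 40.00).
removed quarter-circle: A = −¼π·15² = -176.71, centroid at (6.37, 6.37).
ΣA = 13423.29 in²
ΣAx_c = (13600.00)(85.00) + (-176.71)(6.37) = 1154875.00 in³
ΣAy_c = (13600.00)(40.00) + (-176.71)(6.37) = 542875.00 in³
x_c = 1154875.00 / 13423.29 = 86.04 in
y_c = 542875.00 / 13423.29 = 40.44 in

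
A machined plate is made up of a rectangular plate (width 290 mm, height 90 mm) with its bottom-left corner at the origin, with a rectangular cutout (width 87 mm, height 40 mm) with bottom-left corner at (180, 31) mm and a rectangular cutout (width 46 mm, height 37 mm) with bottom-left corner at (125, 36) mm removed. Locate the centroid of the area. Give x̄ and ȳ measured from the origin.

plate: A = 290 × 90 = 26100.00, centroid at (145.00, 45.00).
hole 1: A = −(87 × 40) = -3480.00, centroid at (223.50, 51.00).
hole 2: A = −(46 × 37) = -1702.00, centroid at (148.00, 54.50).
ΣA = 20918.00 mm², ΣAx̄ = 2754824.00 mm³, ΣAȳ = 904261.00 mm³.
x̄ = 2754824.00/20918.00 = 131.70 mm; ȳ = 904261.00/20918.00 = 43.23 mm.

x̄ = 131.70 mm, ȳ = 43.23 mm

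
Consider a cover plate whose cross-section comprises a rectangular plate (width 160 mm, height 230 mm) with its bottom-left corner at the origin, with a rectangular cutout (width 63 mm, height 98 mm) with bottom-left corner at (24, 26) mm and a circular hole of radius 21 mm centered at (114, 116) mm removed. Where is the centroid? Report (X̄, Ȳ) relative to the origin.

plate: A = 160 × 230 = 36800.00, centroid at (80.00, 115.00).
hole 1: A = −(63 × 98) = -6174.00, centroid at (55.50, 75.00).
hole 2: A = −π·21² = -1385.44, centroid at (114.00, 116.00).
ΣA = 29240.56 mm², ΣAX̄ = 2443402.57 mm³, ΣAȲ = 3608238.69 mm³.
X̄ = 2443402.57/29240.56 = 83.56 mm; Ȳ = 3608238.69/29240.56 = 123.40 mm.

X̄ = 83.56 mm, Ȳ = 123.40 mm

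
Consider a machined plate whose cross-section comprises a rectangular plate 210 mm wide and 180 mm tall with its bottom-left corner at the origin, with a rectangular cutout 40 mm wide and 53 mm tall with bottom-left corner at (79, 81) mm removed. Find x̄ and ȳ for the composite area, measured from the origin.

plate: A = 210 × 180 = 37800.00, centroid at (105.00, 90.00).
hole: A = −(40 × 53) = -2120.00, centroid at (99.00, 107.50).
ΣA = 35680.00 mm², ΣAx̄ = 3759120.00 mm³, ΣAȳ = 3174100.00 mm³.
x̄ = 3759120.00/35680.00 = 105.36 mm; ȳ = 3174100.00/35680.00 = 88.96 mm.

x̄ = 105.36 mm, ȳ = 88.96 mm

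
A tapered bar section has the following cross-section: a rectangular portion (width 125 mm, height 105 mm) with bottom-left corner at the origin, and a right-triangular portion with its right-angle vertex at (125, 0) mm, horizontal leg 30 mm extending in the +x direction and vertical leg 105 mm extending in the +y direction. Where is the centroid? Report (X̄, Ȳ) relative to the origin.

X̄ = 70.27 mm, Ȳ = 50.62 mm

Part | A | x̄ᵢ | ȳᵢ | A·x̄ᵢ | A·ȳᵢ
rectangular portion | 13125.00 | 62.50 | 52.50 | 820312.50 | 689062.50
triangular portion | 1575.00 | 135.00 | 35.00 | 212625.00 | 55125.00
Σ | 14700.00 |  |  | 1032937.50 | 744187.50
X̄ = 1032937.50 / 14700.00 = 70.27 mm
Ȳ = 744187.50 / 14700.00 = 50.62 mm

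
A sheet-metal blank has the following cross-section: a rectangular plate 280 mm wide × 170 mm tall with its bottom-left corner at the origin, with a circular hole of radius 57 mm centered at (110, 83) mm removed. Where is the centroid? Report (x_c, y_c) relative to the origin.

x_c = 148.19 mm, y_c = 85.55 mm

Part | A | x̄ᵢ | ȳᵢ | A·x̄ᵢ | A·ȳᵢ
plate | 47600.00 | 140.00 | 85.00 | 6664000.00 | 4046000.00
hole | -10207.03 | 110.00 | 83.00 | -1122773.80 | -847183.87
Σ | 37392.97 |  |  | 5541226.20 | 3198816.13
x_c = 5541226.20 / 37392.97 = 148.19 mm
y_c = 3198816.13 / 37392.97 = 85.55 mm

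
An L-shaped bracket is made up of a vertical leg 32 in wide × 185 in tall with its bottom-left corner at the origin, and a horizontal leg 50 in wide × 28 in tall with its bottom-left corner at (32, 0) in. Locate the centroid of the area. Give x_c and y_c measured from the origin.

x_c = 23.84 in, y_c = 77.49 in

vertical leg: A = 32 × 185 = 5920.00, centroid at (16.00, 92.50).
horizontal leg: A = 50 × 28 = 1400.00, centroid at (57.00, 14.00).
ΣA = 7320.00 in²
ΣAx_c = (5920.00)(16.00) + (1400.00)(57.00) = 174520.00 in³
ΣAy_c = (5920.00)(92.50) + (1400.00)(14.00) = 567200.00 in³
x_c = 174520.00 / 7320.00 = 23.84 in
y_c = 567200.00 / 7320.00 = 77.49 in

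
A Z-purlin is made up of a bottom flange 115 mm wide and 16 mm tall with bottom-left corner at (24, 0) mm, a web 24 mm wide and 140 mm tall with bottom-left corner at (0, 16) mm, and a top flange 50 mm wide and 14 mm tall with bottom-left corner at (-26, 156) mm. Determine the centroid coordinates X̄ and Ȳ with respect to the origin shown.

X̄ = 32.13 mm, Ȳ = 70.81 mm

bottom flange: A = 115 × 16 = 1840.00, centroid at (81.50, 8.00).
web: A = 24 × 140 = 3360.00, centroid at (12.00, 86.00).
top flange: A = 50 × 14 = 700.00, centroid at (-1.00, 163.00).
ΣA = 5900.00 mm², ΣAX̄ = 189580.00 mm³, ΣAȲ = 417780.00 mm³.
X̄ = 189580.00/5900.00 = 32.13 mm; Ȳ = 417780.00/5900.00 = 70.81 mm.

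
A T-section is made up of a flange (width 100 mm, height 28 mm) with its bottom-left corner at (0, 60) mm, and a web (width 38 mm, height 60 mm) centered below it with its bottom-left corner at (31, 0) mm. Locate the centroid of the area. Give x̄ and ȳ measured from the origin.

web: A = 38 × 60 = 2280.00, centroid at (50.00, 30.00).
flange: A = 100 × 28 = 2800.00, centroid at (50.00, 74.00).
ΣA = 5080.00 mm²
ΣAx̄ = (2280.00)(50.00) + (2800.00)(50.00) = 254000.00 mm³
ΣAȳ = (2280.00)(30.00) + (2800.00)(74.00) = 275600.00 mm³
x̄ = 254000.00 / 5080.00 = 50.00 mm
ȳ = 275600.00 / 5080.00 = 54.25 mm

x̄ = 50.00 mm, ȳ = 54.25 mm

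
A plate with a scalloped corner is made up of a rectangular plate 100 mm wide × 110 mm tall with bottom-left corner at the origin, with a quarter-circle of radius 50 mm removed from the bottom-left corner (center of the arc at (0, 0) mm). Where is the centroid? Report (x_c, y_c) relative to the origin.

x_c = 56.25 mm, y_c = 62.34 mm

plate: A = 100 × 110 = 11000.00, centroid at (50.00, 55.00).
removed quarter-circle: A = −¼π·50² = -1963.50, centroid at (21.22, 21.22).
ΣA = 9036.50 mm²
ΣAx_c = (11000.00)(50.00) + (-1963.50)(21.22) = 508333.33 mm³
ΣAy_c = (11000.00)(55.00) + (-1963.50)(21.22) = 563333.33 mm³
x_c = 508333.33 / 9036.50 = 56.25 mm
y_c = 563333.33 / 9036.50 = 62.34 mm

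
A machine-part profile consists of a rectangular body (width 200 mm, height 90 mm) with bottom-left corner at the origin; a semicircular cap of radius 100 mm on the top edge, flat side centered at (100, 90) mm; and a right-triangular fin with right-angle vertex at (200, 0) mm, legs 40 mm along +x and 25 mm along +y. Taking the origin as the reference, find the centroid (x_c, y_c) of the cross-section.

Part | A | x̄ᵢ | ȳᵢ | A·x̄ᵢ | A·ȳᵢ
rectangular body | 18000.00 | 100.00 | 45.00 | 1800000.00 | 810000.00
semicircular top | 15707.96 | 100.00 | 132.44 | 1570796.33 | 2080383.36
triangular fin | 500.00 | 213.33 | 8.33 | 106666.67 | 4166.67
Σ | 34207.96 |  |  | 3477462.99 | 2894550.03
x_c = 3477462.99 / 34207.96 = 101.66 mm
y_c = 2894550.03 / 34207.96 = 84.62 mm

x_c = 101.66 mm, y_c = 84.62 mm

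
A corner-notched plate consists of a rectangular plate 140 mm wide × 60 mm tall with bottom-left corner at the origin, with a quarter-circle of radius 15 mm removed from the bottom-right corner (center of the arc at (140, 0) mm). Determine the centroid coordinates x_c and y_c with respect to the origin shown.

plate: A = 140 × 60 = 8400.00, centroid at (70.00, 30.00).
removed quarter-circle: A = −¼π·15² = -176.71, centroid at (133.63, 6.37).
ΣA = 8223.29 mm²
ΣAx_c = (8400.00)(70.00) + (-176.71)(133.63) = 564384.96 mm³
ΣAy_c = (8400.00)(30.00) + (-176.71)(6.37) = 250875.00 mm³
x_c = 564384.96 / 8223.29 = 68.63 mm
y_c = 250875.00 / 8223.29 = 30.51 mm

x_c = 68.63 mm, y_c = 30.51 mm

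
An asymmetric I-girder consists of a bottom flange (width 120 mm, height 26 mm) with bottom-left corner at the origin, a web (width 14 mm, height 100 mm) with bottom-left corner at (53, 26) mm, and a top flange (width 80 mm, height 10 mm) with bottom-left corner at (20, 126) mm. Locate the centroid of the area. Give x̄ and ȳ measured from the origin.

x̄ = 60.00 mm, ȳ = 47.32 mm

bottom flange: A = 120 × 26 = 3120.00, centroid at (60.00, 13.00).
web: A = 14 × 100 = 1400.00, centroid at (60.00, 76.00).
top flange: A = 80 × 10 = 800.00, centroid at (60.00, 131.00).
ΣA = 5320.00 mm²
ΣAx̄ = (3120.00)(60.00) + (1400.00)(60.00) + (800.00)(60.00) = 319200.00 mm³
ΣAȳ = (3120.00)(13.00) + (1400.00)(76.00) + (800.00)(131.00) = 251760.00 mm³
x̄ = 319200.00 / 5320.00 = 60.00 mm
ȳ = 251760.00 / 5320.00 = 47.32 mm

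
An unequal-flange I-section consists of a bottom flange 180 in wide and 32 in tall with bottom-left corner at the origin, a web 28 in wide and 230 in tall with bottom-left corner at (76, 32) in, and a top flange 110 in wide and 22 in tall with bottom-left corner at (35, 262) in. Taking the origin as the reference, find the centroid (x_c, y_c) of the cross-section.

bottom flange: A = 180 × 32 = 5760.00, centroid at (90.00, 16.00).
web: A = 28 × 230 = 6440.00, centroid at (90.00, 147.00).
top flange: A = 110 × 22 = 2420.00, centroid at (90.00, 273.00).
ΣA = 14620.00 in²
ΣAx_c = (5760.00)(90.00) + (6440.00)(90.00) + (2420.00)(90.00) = 1315800.00 in³
ΣAy_c = (5760.00)(16.00) + (6440.00)(147.00) + (2420.00)(273.00) = 1699500.00 in³
x_c = 1315800.00 / 14620.00 = 90.00 in
y_c = 1699500.00 / 14620.00 = 116.24 in

x_c = 90.00 in, y_c = 116.24 in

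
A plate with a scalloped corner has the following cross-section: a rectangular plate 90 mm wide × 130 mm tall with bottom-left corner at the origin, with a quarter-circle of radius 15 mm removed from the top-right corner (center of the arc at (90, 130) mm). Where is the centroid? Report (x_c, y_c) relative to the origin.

plate: A = 90 × 130 = 11700.00, centroid at (45.00, 65.00).
removed quarter-circle: A = −¼π·15² = -176.71, centroid at (83.63, 123.63).
ΣA = 11523.29 mm²
ΣAx_c = (11700.00)(45.00) + (-176.71)(83.63) = 511720.69 mm³
ΣAy_c = (11700.00)(65.00) + (-176.71)(123.63) = 738652.10 mm³
x_c = 511720.69 / 11523.29 = 44.41 mm
y_c = 738652.10 / 11523.29 = 64.10 mm

x_c = 44.41 mm, y_c = 64.10 mm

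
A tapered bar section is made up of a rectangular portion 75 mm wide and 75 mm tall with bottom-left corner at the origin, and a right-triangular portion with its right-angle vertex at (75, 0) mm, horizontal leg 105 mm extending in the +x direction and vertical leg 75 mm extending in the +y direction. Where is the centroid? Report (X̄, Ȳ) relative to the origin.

X̄ = 67.35 mm, Ȳ = 32.35 mm

rectangular portion: A = 75 × 75 = 5625.00, centroid at (37.50, 37.50).
triangular portion: A = ½·105·75 = 3937.50, centroid at (110.00, 25.00).
ΣA = 9562.50 mm², ΣAX̄ = 644062.50 mm³, ΣAȲ = 309375.00 mm³.
X̄ = 644062.50/9562.50 = 67.35 mm; Ȳ = 309375.00/9562.50 = 32.35 mm.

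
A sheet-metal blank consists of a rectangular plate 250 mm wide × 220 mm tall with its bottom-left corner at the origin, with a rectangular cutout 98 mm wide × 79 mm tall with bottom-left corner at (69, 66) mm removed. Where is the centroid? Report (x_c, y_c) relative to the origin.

plate: A = 250 × 220 = 55000.00, centroid at (125.00, 110.00).
hole: A = −(98 × 79) = -7742.00, centroid at (118.00, 105.50).
ΣA = 47258.00 mm²
ΣAx_c = (55000.00)(125.00) + (-7742.00)(118.00) = 5961444.00 mm³
ΣAy_c = (55000.00)(110.00) + (-7742.00)(105.50) = 5233219.00 mm³
x_c = 5961444.00 / 47258.00 = 126.15 mm
y_c = 5233219.00 / 47258.00 = 110.74 mm

x_c = 126.15 mm, y_c = 110.74 mm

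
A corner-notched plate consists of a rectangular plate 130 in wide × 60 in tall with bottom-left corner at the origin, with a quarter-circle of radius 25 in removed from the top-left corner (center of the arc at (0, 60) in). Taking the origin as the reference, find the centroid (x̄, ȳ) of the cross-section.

x̄ = 68.65 in, ȳ = 28.70 in

plate: A = 130 × 60 = 7800.00, centroid at (65.00, 30.00).
removed quarter-circle: A = −¼π·25² = -490.87, centroid at (10.61, 49.39).
ΣA = 7309.13 in², ΣAx̄ = 501791.67 in³, ΣAȳ = 209755.90 in³.
x̄ = 501791.67/7309.13 = 68.65 in; ȳ = 209755.90/7309.13 = 28.70 in.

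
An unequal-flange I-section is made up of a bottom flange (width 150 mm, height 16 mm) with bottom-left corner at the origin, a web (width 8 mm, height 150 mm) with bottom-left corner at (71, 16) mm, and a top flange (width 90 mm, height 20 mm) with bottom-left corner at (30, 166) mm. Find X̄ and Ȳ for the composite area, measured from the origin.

bottom flange: A = 150 × 16 = 2400.00, centroid at (75.00, 8.00).
web: A = 8 × 150 = 1200.00, centroid at (75.00, 91.00).
top flange: A = 90 × 20 = 1800.00, centroid at (75.00, 176.00).
ΣA = 5400.00 mm²
ΣAX̄ = (2400.00)(75.00) + (1200.00)(75.00) + (1800.00)(75.00) = 405000.00 mm³
ΣAȲ = (2400.00)(8.00) + (1200.00)(91.00) + (1800.00)(176.00) = 445200.00 mm³
X̄ = 405000.00 / 5400.00 = 75.00 mm
Ȳ = 445200.00 / 5400.00 = 82.44 mm

X̄ = 75.00 mm, Ȳ = 82.44 mm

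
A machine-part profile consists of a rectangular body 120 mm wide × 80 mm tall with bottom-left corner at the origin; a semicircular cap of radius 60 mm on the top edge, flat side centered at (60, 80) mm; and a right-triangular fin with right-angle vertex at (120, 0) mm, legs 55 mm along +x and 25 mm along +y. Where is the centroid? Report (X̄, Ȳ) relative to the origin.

rectangular body: A = 120 × 80 = 9600.00, centroid at (60.00, 40.00).
semicircular top: A = ½π·60² = 5654.87, centroid at (60.00, 105.46).
triangular fin: A = ½·55·25 = 687.50, centroid at (138.33, 8.33).
ΣA = 15942.37 mm²
ΣAX̄ = (9600.00)(60.00) + (5654.87)(60.00) + (687.50)(138.33) = 1010396.17 mm³
ΣAȲ = (9600.00)(40.00) + (5654.87)(105.46) + (687.50)(8.33) = 986118.51 mm³
X̄ = 1010396.17 / 15942.37 = 63.38 mm
Ȳ = 986118.51 / 15942.37 = 61.86 mm

X̄ = 63.38 mm, Ȳ = 61.86 mm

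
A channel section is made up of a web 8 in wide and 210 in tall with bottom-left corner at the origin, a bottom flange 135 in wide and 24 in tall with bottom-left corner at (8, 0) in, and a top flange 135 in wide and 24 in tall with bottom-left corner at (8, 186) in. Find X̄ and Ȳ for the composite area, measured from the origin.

X̄ = 60.78 in, Ȳ = 105.00 in

web: A = 8 × 210 = 1680.00, centroid at (4.00, 105.00).
bottom flange: A = 135 × 24 = 3240.00, centroid at (75.50, 12.00).
top flange: A = 135 × 24 = 3240.00, centroid at (75.50, 198.00).
ΣA = 8160.00 in²
ΣAX̄ = (1680.00)(4.00) + (3240.00)(75.50) + (3240.00)(75.50) = 495960.00 in³
ΣAȲ = (1680.00)(105.00) + (3240.00)(12.00) + (3240.00)(198.00) = 856800.00 in³
X̄ = 495960.00 / 8160.00 = 60.78 in
Ȳ = 856800.00 / 8160.00 = 105.00 in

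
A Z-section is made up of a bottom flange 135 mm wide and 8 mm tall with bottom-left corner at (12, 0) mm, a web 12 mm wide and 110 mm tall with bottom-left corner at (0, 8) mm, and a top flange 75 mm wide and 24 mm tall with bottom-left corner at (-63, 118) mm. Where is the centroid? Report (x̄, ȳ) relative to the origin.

bottom flange: A = 135 × 8 = 1080.00, centroid at (79.50, 4.00).
web: A = 12 × 110 = 1320.00, centroid at (6.00, 63.00).
top flange: A = 75 × 24 = 1800.00, centroid at (-25.50, 130.00).
ΣA = 4200.00 mm², ΣAx̄ = 47880.00 mm³, ΣAȳ = 321480.00 mm³.
x̄ = 47880.00/4200.00 = 11.40 mm; ȳ = 321480.00/4200.00 = 76.54 mm.

x̄ = 11.40 mm, ȳ = 76.54 mm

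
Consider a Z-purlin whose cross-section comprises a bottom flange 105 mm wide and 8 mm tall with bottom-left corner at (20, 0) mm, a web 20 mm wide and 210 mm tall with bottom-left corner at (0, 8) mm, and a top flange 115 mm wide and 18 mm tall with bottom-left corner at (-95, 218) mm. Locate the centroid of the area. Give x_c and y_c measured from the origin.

x_c = 3.55 mm, y_c = 133.31 mm

bottom flange: A = 105 × 8 = 840.00, centroid at (72.50, 4.00).
web: A = 20 × 210 = 4200.00, centroid at (10.00, 113.00).
top flange: A = 115 × 18 = 2070.00, centroid at (-37.50, 227.00).
ΣA = 7110.00 mm², ΣAx_c = 25275.00 mm³, ΣAy_c = 947850.00 mm³.
x_c = 25275.00/7110.00 = 3.55 mm; y_c = 947850.00/7110.00 = 133.31 mm.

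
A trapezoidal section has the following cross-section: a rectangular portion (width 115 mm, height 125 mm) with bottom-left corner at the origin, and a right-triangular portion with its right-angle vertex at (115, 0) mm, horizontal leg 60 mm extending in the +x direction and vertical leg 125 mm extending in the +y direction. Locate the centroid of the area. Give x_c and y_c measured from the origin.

Part | A | x̄ᵢ | ȳᵢ | A·x̄ᵢ | A·ȳᵢ
rectangular portion | 14375.00 | 57.50 | 62.50 | 826562.50 | 898437.50
triangular portion | 3750.00 | 135.00 | 41.67 | 506250.00 | 156250.00
Σ | 18125.00 |  |  | 1332812.50 | 1054687.50
x_c = 1332812.50 / 18125.00 = 73.53 mm
y_c = 1054687.50 / 18125.00 = 58.19 mm

x_c = 73.53 mm, y_c = 58.19 mm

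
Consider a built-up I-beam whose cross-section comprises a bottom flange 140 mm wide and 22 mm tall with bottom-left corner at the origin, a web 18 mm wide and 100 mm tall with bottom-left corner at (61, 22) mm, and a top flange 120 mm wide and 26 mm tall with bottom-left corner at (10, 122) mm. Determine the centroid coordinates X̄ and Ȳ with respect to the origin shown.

bottom flange: A = 140 × 22 = 3080.00, centroid at (70.00, 11.00).
web: A = 18 × 100 = 1800.00, centroid at (70.00, 72.00).
top flange: A = 120 × 26 = 3120.00, centroid at (70.00, 135.00).
ΣA = 8000.00 mm²
ΣAX̄ = (3080.00)(70.00) + (1800.00)(70.00) + (3120.00)(70.00) = 560000.00 mm³
ΣAȲ = (3080.00)(11.00) + (1800.00)(72.00) + (3120.00)(135.00) = 584680.00 mm³
X̄ = 560000.00 / 8000.00 = 70.00 mm
Ȳ = 584680.00 / 8000.00 = 73.08 mm

X̄ = 70.00 mm, Ȳ = 73.08 mm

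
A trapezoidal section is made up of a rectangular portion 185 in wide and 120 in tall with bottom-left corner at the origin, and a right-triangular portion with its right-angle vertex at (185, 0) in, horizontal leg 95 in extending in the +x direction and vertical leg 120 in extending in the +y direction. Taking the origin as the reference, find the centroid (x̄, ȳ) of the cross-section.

Part | A | x̄ᵢ | ȳᵢ | A·x̄ᵢ | A·ȳᵢ
rectangular portion | 22200.00 | 92.50 | 60.00 | 2053500.00 | 1332000.00
triangular portion | 5700.00 | 216.67 | 40.00 | 1235000.00 | 228000.00
Σ | 27900.00 |  |  | 3288500.00 | 1560000.00
x̄ = 3288500.00 / 27900.00 = 117.87 in
ȳ = 1560000.00 / 27900.00 = 55.91 in

x̄ = 117.87 in, ȳ = 55.91 in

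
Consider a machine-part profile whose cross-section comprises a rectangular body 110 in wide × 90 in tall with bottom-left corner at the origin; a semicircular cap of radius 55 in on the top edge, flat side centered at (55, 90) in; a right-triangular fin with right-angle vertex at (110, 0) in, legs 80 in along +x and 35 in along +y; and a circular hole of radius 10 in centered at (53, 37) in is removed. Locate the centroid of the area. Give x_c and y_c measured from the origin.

rectangular body: A = 110 × 90 = 9900.00, centroid at (55.00, 45.00).
semicircular top: A = ½π·55² = 4751.66, centroid at (55.00, 113.34).
triangular fin: A = ½·80·35 = 1400.00, centroid at (136.67, 11.67).
hole: A = −π·10² = -314.16, centroid at (53.00, 37.00).
ΣA = 15737.50 in²
ΣAx_c = (9900.00)(55.00) + (4751.66)(55.00) + (1400.00)(136.67) + (-314.16)(53.00) = 980524.13 in³
ΣAy_c = (9900.00)(45.00) + (4751.66)(113.34) + (1400.00)(11.67) + (-314.16)(37.00) = 988775.41 in³
x_c = 980524.13 / 15737.50 = 62.30 in
y_c = 988775.41 / 15737.50 = 62.83 in

x_c = 62.30 in, y_c = 62.83 in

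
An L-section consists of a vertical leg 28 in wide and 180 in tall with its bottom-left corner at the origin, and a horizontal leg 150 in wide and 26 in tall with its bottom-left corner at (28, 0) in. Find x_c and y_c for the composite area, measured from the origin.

x_c = 52.83 in, y_c = 56.41 in

Part | A | x̄ᵢ | ȳᵢ | A·x̄ᵢ | A·ȳᵢ
vertical leg | 5040.00 | 14.00 | 90.00 | 70560.00 | 453600.00
horizontal leg | 3900.00 | 103.00 | 13.00 | 401700.00 | 50700.00
Σ | 8940.00 |  |  | 472260.00 | 504300.00
x_c = 472260.00 / 8940.00 = 52.83 in
y_c = 504300.00 / 8940.00 = 56.41 in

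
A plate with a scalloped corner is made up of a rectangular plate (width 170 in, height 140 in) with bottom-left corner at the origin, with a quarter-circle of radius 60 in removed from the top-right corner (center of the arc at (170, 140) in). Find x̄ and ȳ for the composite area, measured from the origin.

plate: A = 170 × 140 = 23800.00, centroid at (85.00, 70.00).
removed quarter-circle: A = −¼π·60² = -2827.43, centroid at (144.54, 114.54).
ΣA = 20972.57 in²
ΣAx̄ = (23800.00)(85.00) + (-2827.43)(144.54) = 1614336.32 in³
ΣAȳ = (23800.00)(70.00) + (-2827.43)(114.54) = 1342159.33 in³
x̄ = 1614336.32 / 20972.57 = 76.97 in
ȳ = 1342159.33 / 20972.57 = 64.00 in

x̄ = 76.97 in, ȳ = 64.00 in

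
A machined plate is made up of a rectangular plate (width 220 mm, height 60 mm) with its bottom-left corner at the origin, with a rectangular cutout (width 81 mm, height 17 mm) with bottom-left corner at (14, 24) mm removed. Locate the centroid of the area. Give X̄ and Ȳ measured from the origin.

X̄ = 116.46 mm, Ȳ = 29.71 mm

plate: A = 220 × 60 = 13200.00, centroid at (110.00, 30.00).
hole: A = −(81 × 17) = -1377.00, centroid at (54.50, 32.50).
ΣA = 11823.00 mm², ΣAX̄ = 1376953.50 mm³, ΣAȲ = 351247.50 mm³.
X̄ = 1376953.50/11823.00 = 116.46 mm; Ȳ = 351247.50/11823.00 = 29.71 mm.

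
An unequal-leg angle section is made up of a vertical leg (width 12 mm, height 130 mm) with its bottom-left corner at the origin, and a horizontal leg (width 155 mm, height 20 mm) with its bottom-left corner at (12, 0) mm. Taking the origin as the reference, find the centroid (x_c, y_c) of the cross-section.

x_c = 61.55 mm, y_c = 28.41 mm

Part | A | x̄ᵢ | ȳᵢ | A·x̄ᵢ | A·ȳᵢ
vertical leg | 1560.00 | 6.00 | 65.00 | 9360.00 | 101400.00
horizontal leg | 3100.00 | 89.50 | 10.00 | 277450.00 | 31000.00
Σ | 4660.00 |  |  | 286810.00 | 132400.00
x_c = 286810.00 / 4660.00 = 61.55 mm
y_c = 132400.00 / 4660.00 = 28.41 mm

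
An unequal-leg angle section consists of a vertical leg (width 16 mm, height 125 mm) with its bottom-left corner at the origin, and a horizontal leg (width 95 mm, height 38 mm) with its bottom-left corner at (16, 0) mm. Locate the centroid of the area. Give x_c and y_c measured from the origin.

vertical leg: A = 16 × 125 = 2000.00, centroid at (8.00, 62.50).
horizontal leg: A = 95 × 38 = 3610.00, centroid at (63.50, 19.00).
ΣA = 5610.00 mm², ΣAx_c = 245235.00 mm³, ΣAy_c = 193590.00 mm³.
x_c = 245235.00/5610.00 = 43.71 mm; y_c = 193590.00/5610.00 = 34.51 mm.

x_c = 43.71 mm, y_c = 34.51 mm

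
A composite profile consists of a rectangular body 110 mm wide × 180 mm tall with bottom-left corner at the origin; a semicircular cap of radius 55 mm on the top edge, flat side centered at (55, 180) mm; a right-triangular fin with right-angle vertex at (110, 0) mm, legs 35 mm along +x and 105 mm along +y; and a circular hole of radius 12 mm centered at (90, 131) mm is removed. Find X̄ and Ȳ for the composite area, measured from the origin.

rectangular body: A = 110 × 180 = 19800.00, centroid at (55.00, 90.00).
semicircular top: A = ½π·55² = 4751.66, centroid at (55.00, 203.34).
triangular fin: A = ½·35·105 = 1837.50, centroid at (121.67, 35.00).
hole: A = −π·12² = -452.39, centroid at (90.00, 131.00).
ΣA = 25936.77 mm²
ΣAX̄ = (19800.00)(55.00) + (4751.66)(55.00) + (1837.50)(121.67) + (-452.39)(90.00) = 1533188.70 mm³
ΣAȲ = (19800.00)(90.00) + (4751.66)(203.34) + (1837.50)(35.00) + (-452.39)(131.00) = 2753264.76 mm³
X̄ = 1533188.70 / 25936.77 = 59.11 mm
Ȳ = 2753264.76 / 25936.77 = 106.15 mm

X̄ = 59.11 mm, Ȳ = 106.15 mm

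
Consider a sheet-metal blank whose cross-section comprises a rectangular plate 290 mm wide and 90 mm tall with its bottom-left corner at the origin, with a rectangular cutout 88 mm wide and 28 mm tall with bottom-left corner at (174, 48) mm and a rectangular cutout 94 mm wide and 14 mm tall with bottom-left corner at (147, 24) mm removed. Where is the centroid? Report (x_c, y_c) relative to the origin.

plate: A = 290 × 90 = 26100.00, centroid at (145.00, 45.00).
hole 1: A = −(88 × 28) = -2464.00, centroid at (218.00, 62.00).
hole 2: A = −(94 × 14) = -1316.00, centroid at (194.00, 31.00).
ΣA = 22320.00 mm²
ΣAx_c = (26100.00)(145.00) + (-2464.00)(218.00) + (-1316.00)(194.00) = 2992044.00 mm³
ΣAy_c = (26100.00)(45.00) + (-2464.00)(62.00) + (-1316.00)(31.00) = 980936.00 mm³
x_c = 2992044.00 / 22320.00 = 134.05 mm
y_c = 980936.00 / 22320.00 = 43.95 mm

x_c = 134.05 mm, y_c = 43.95 mm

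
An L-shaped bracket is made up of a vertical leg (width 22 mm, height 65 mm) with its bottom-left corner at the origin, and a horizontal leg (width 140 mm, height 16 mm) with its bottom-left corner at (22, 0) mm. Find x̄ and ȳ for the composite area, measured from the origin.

vertical leg: A = 22 × 65 = 1430.00, centroid at (11.00, 32.50).
horizontal leg: A = 140 × 16 = 2240.00, centroid at (92.00, 8.00).
ΣA = 3670.00 mm², ΣAx̄ = 221810.00 mm³, ΣAȳ = 64395.00 mm³.
x̄ = 221810.00/3670.00 = 60.44 mm; ȳ = 64395.00/3670.00 = 17.55 mm.

x̄ = 60.44 mm, ȳ = 17.55 mm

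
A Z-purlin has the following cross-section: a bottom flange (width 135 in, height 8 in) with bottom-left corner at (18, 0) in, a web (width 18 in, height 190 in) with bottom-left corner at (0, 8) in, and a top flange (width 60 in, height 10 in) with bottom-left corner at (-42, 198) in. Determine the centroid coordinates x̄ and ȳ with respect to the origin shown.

bottom flange: A = 135 × 8 = 1080.00, centroid at (85.50, 4.00).
web: A = 18 × 190 = 3420.00, centroid at (9.00, 103.00).
top flange: A = 60 × 10 = 600.00, centroid at (-12.00, 203.00).
ΣA = 5100.00 in², ΣAx̄ = 115920.00 in³, ΣAȳ = 478380.00 in³.
x̄ = 115920.00/5100.00 = 22.73 in; ȳ = 478380.00/5100.00 = 93.80 in.

x̄ = 22.73 in, ȳ = 93.80 in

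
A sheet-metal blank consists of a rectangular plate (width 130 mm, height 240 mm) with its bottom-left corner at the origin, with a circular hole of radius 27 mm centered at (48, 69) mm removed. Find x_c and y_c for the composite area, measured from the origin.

x_c = 66.35 mm, y_c = 124.04 mm

plate: A = 130 × 240 = 31200.00, centroid at (65.00, 120.00).
hole: A = −π·27² = -2290.22, centroid at (48.00, 69.00).
ΣA = 28909.78 mm²
ΣAx_c = (31200.00)(65.00) + (-2290.22)(48.00) = 1918069.39 mm³
ΣAy_c = (31200.00)(120.00) + (-2290.22)(69.00) = 3585974.75 mm³
x_c = 1918069.39 / 28909.78 = 66.35 mm
y_c = 3585974.75 / 28909.78 = 124.04 mm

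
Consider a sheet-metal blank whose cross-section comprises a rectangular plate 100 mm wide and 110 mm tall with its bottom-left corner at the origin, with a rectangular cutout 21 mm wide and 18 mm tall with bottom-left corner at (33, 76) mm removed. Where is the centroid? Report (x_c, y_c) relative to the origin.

plate: A = 100 × 110 = 11000.00, centroid at (50.00, 55.00).
hole: A = −(21 × 18) = -378.00, centroid at (43.50, 85.00).
ΣA = 10622.00 mm², ΣAx_c = 533557.00 mm³, ΣAy_c = 572870.00 mm³.
x_c = 533557.00/10622.00 = 50.23 mm; y_c = 572870.00/10622.00 = 53.93 mm.

x_c = 50.23 mm, y_c = 53.93 mm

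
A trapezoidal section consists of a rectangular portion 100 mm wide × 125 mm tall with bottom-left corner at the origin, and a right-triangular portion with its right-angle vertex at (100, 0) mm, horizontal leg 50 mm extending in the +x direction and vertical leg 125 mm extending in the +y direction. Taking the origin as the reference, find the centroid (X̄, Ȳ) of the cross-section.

rectangular portion: A = 100 × 125 = 12500.00, centroid at (50.00, 62.50).
triangular portion: A = ½·50·125 = 3125.00, centroid at (116.67, 41.67).
ΣA = 15625.00 mm², ΣAX̄ = 989583.33 mm³, ΣAȲ = 911458.33 mm³.
X̄ = 989583.33/15625.00 = 63.33 mm; Ȳ = 911458.33/15625.00 = 58.33 mm.

X̄ = 63.33 mm, Ȳ = 58.33 mm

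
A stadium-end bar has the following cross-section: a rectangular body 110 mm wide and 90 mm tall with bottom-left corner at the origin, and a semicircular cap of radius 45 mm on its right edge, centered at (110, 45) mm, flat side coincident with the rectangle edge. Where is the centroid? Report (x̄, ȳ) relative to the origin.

x̄ = 73.02 mm, ȳ = 45.00 mm

Part | A | x̄ᵢ | ȳᵢ | A·x̄ᵢ | A·ȳᵢ
rectangular body | 9900.00 | 55.00 | 45.00 | 544500.00 | 445500.00
semicircular end | 3180.86 | 129.10 | 45.00 | 410644.88 | 143138.82
Σ | 13080.86 |  |  | 955144.88 | 588638.82
x̄ = 955144.88 / 13080.86 = 73.02 mm
ȳ = 588638.82 / 13080.86 = 45.00 mm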